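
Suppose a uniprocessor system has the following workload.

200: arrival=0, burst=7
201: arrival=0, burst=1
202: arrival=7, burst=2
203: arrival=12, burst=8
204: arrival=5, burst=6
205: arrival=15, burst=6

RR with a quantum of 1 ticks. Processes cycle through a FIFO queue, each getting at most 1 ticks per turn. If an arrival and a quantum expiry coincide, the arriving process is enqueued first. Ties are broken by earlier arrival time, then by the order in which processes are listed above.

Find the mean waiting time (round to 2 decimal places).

5.83

Gantt: | 200 0-1 | 201 1-2 | 200 2-5 | 204 5-6 | 200 6-7 | 204 7-8 | 202 8-9 | 200 9-10 | 204 10-11 | 202 11-12 | 200 12-13 | 204 13-14 | 203 14-15 | 204 15-16 | 205 16-17 | 203 17-18 | 204 18-19 | 205 19-20 | 203 20-21 | 205 21-22 | 203 22-23 | 205 23-24 | 203 24-25 | 205 25-26 | 203 26-27 | 205 27-28 | 203 28-30 |
Completion: 200=13  201=2  202=12  203=30  204=19  205=28
Turnaround (C−A): 200=13  201=2  202=5  203=18  204=14  205=13
Waiting times: 200=6, 201=1, 202=3, 203=10, 204=8, 205=7
Average waiting = (6+1+3+10+8+7) / 6 = 35/6 = 5.83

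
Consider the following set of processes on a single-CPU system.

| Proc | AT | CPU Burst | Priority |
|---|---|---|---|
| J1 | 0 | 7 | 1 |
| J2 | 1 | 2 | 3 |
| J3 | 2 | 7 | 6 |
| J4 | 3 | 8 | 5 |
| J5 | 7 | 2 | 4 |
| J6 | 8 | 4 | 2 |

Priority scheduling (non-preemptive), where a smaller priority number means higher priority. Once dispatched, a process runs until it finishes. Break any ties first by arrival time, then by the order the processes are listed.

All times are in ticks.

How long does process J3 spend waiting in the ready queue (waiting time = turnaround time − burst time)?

Timeline: | J1 0-7 | J2 7-9 | J6 9-13 | J5 13-15 | J4 15-23 | J3 23-30 |
Completion: J1=7  J2=9  J3=30  J4=23  J5=15  J6=13
Waiting(J3) = turnaround − burst = 28 − 7 = 21

21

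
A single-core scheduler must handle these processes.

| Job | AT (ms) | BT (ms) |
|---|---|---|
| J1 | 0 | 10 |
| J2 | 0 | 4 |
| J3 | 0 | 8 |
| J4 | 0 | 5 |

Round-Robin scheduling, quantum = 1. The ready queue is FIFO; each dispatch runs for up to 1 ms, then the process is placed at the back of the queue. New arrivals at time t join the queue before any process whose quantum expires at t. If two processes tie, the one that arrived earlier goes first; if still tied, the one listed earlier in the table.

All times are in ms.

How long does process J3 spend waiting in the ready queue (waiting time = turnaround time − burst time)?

17

Timeline: | J1 0-1 | J2 1-2 | J3 2-3 | J4 3-4 | J1 4-5 | J2 5-6 | J3 6-7 | J4 7-8 | J1 8-9 | J2 9-10 | J3 10-11 | J4 11-12 | J1 12-13 | J2 13-14 | J3 14-15 | J4 15-16 | J1 16-17 | J3 17-18 | J4 18-19 | J1 19-20 | J3 20-21 | J1 21-22 | J3 22-23 | J1 23-24 | J3 24-25 | J1 25-27 |
Completion: J1=27  J2=14  J3=25  J4=19
Waiting(J3) = turnaround − burst = 25 − 8 = 17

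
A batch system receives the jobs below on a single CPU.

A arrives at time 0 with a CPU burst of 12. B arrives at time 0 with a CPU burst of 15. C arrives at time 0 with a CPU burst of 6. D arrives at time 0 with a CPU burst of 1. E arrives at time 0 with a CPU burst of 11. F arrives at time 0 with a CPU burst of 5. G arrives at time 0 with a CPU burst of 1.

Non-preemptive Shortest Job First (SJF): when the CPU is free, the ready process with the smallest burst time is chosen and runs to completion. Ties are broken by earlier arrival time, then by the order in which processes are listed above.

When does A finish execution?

Schedule: | D 0-1 | G 1-2 | F 2-7 | C 7-13 | E 13-24 | A 24-36 | B 36-51 |
Completion: A=36  B=51  C=13  D=1  E=24  F=7  G=2
Turnaround (C−A): A=36  B=51  C=13  D=1  E=24  F=7  G=2

36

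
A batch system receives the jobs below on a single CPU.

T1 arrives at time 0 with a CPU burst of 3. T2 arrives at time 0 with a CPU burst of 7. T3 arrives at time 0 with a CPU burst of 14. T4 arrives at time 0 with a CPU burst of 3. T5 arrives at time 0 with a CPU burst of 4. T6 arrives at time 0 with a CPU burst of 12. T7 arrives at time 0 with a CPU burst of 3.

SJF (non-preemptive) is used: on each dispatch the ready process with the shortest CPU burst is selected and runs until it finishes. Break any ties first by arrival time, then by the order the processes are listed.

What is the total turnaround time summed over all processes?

129

Gantt: | T1 0-3 | T4 3-6 | T7 6-9 | T5 9-13 | T2 13-20 | T6 20-32 | T3 32-46 |
Completion: T1=3  T2=20  T3=46  T4=6  T5=13  T6=32  T7=9
Turnaround (C−A): T1=3  T2=20  T3=46  T4=6  T5=13  T6=32  T7=9
Turnaround = completion − arrival: T1=3, T2=20, T3=46, T4=6, T5=13, T6=32, T7=9
Total turnaround = 3 + 20 + 46 + 6 + 13 + 32 + 9 = 129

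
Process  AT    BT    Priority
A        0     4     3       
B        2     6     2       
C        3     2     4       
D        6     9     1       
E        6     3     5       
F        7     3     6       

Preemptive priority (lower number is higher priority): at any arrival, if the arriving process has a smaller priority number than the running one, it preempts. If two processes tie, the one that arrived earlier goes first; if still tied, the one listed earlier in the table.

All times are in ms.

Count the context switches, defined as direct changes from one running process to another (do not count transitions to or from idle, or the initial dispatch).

7

Schedule: | A 0-2 | B 2-6 | D 6-15 | B 15-17 | A 17-19 | C 19-21 | E 21-24 | F 24-27 |
Completion: A=19  B=17  C=21  D=15  E=24  F=27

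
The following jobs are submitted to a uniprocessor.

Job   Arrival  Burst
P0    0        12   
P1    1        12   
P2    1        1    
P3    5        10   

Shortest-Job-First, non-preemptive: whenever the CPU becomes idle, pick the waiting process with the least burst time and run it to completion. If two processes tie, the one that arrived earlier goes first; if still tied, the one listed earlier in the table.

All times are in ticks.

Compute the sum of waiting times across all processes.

Timeline: | P0 0-12 | P2 12-13 | P3 13-23 | P1 23-35 |
Completion: P0=12  P1=35  P2=13  P3=23
Turnaround (C−A): P0=12  P1=34  P2=12  P3=18
Waiting = turnaround − burst: P0=0, P1=22, P2=11, P3=8
Total waiting = 0 + 22 + 11 + 8 = 41

41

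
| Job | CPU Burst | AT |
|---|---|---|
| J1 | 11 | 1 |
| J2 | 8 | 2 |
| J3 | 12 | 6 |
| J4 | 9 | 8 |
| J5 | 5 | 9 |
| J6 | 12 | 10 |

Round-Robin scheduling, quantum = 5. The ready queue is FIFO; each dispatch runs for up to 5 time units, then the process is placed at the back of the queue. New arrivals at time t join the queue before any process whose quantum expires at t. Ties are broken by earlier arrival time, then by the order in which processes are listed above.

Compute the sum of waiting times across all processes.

Timeline: | idle 0-1 | J1 1-6 | J2 6-11 | J3 11-16 | J1 16-21 | J4 21-26 | J5 26-31 | J6 31-36 | J2 36-39 | J3 39-44 | J1 44-45 | J4 45-49 | J6 49-54 | J3 54-56 | J6 56-58 |
Completion: J1=45  J2=39  J3=56  J4=49  J5=31  J6=58
Waiting = turnaround − burst: J1=33, J2=29, J3=38, J4=32, J5=17, J6=36
Total waiting = 33 + 29 + 38 + 32 + 17 + 36 = 185

185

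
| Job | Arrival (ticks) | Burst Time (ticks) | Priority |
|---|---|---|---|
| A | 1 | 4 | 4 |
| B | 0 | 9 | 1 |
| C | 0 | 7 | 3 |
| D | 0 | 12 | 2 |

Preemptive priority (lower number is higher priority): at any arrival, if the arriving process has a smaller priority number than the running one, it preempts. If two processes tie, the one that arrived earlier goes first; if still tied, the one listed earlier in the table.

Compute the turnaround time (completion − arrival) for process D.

21

Timeline: | B 0-9 | D 9-21 | C 21-28 | A 28-32 |
Completion: A=32  B=9  C=28  D=21
Turnaround(D) = completion − arrival = 21 − 0 = 21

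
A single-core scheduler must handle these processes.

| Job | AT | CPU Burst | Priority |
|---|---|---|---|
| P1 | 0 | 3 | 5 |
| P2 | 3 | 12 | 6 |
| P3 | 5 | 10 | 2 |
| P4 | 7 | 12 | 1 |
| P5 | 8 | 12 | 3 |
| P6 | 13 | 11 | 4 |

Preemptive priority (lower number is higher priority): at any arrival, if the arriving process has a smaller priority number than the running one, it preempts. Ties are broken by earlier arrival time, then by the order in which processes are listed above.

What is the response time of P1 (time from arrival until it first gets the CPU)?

0

Timeline: | P1 0-3 | P2 3-5 | P3 5-7 | P4 7-19 | P3 19-27 | P5 27-39 | P6 39-50 | P2 50-60 |
Completion: P1=3  P2=60  P3=27  P4=19  P5=39  P6=50
Response(P1) = first start − arrival = 0 − 0 = 0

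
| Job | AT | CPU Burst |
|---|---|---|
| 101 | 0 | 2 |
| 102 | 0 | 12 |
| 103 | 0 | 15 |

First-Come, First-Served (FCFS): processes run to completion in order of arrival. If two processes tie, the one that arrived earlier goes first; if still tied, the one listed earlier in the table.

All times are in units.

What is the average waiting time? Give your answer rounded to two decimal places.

5.33

Timeline: | 101 0-2 | 102 2-14 | 103 14-29 |
Completion: 101=2  102=14  103=29
Waiting times: 101=0, 102=2, 103=14
Average waiting = (0+2+14) / 3 = 16/3 = 5.33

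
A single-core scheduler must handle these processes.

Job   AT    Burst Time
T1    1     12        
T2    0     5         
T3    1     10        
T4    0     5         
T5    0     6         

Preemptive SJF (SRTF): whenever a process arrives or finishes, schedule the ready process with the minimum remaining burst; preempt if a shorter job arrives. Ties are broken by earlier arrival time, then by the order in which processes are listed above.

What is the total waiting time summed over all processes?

55

Timeline: | T2 0-5 | T4 5-10 | T5 10-16 | T3 16-26 | T1 26-38 |
Completion: T1=38  T2=5  T3=26  T4=10  T5=16
Turnaround (C−A): T1=37  T2=5  T3=25  T4=10  T5=16
Waiting = turnaround − burst: T1=25, T2=0, T3=15, T4=5, T5=10
Total waiting = 25 + 0 + 15 + 5 + 10 = 55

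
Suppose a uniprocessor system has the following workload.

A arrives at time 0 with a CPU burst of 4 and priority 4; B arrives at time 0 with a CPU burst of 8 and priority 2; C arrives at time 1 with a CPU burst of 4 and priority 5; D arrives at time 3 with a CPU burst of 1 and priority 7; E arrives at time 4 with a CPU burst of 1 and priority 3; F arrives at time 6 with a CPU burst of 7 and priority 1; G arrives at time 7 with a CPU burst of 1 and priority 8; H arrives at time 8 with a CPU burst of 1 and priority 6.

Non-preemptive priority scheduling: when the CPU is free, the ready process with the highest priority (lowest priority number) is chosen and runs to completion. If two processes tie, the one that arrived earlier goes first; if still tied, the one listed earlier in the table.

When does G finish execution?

27

Gantt: | B 0-8 | F 8-15 | E 15-16 | A 16-20 | C 20-24 | H 24-25 | D 25-26 | G 26-27 |
Completion: A=20  B=8  C=24  D=26  E=16  F=15  G=27  H=25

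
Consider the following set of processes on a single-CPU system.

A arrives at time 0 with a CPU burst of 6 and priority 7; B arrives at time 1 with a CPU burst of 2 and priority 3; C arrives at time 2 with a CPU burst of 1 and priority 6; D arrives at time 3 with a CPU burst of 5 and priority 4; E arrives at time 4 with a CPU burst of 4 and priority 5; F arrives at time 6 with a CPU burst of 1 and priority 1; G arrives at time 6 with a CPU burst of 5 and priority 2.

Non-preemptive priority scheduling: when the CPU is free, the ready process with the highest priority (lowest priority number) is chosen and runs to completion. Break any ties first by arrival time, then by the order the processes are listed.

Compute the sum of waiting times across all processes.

59

Timeline: | A 0-6 | F 6-7 | G 7-12 | B 12-14 | D 14-19 | E 19-23 | C 23-24 |
Completion: A=6  B=14  C=24  D=19  E=23  F=7  G=12
Turnaround (C−A): A=6  B=13  C=22  D=16  E=19  F=1  G=6
Waiting = turnaround − burst: A=0, B=11, C=21, D=11, E=15, F=0, G=1
Total waiting = 0 + 11 + 21 + 11 + 15 + 0 + 1 = 59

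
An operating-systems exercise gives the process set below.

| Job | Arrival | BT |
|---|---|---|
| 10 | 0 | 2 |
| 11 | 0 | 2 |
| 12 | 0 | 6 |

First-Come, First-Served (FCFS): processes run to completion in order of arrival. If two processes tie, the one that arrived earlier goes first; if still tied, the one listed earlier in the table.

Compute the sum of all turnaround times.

Timeline: | 10 0-2 | 11 2-4 | 12 4-10 |
Completion: 10=2  11=4  12=10
Turnaround (C−A): 10=2  11=4  12=10
Turnaround = completion − arrival: 10=2, 11=4, 12=10
Total turnaround = 2 + 4 + 10 = 16

16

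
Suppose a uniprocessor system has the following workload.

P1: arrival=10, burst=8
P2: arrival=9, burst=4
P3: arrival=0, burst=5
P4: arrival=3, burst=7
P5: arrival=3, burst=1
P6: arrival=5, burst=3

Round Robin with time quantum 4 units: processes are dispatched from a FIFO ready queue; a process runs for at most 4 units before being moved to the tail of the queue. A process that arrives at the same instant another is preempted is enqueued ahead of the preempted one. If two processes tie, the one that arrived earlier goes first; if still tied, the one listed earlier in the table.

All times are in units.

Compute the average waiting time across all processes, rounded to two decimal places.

Timeline: | P3 0-4 | P4 4-8 | P5 8-9 | P3 9-10 | P6 10-13 | P4 13-16 | P2 16-20 | P1 20-28 |
Completion: P1=28  P2=20  P3=10  P4=16  P5=9  P6=13
Turnaround (C−A): P1=18  P2=11  P3=10  P4=13  P5=6  P6=8
Waiting times: P1=10, P2=7, P3=5, P4=6, P5=5, P6=5
Average waiting = (10+7+5+6+5+5) / 6 = 38/6 = 6.33

6.33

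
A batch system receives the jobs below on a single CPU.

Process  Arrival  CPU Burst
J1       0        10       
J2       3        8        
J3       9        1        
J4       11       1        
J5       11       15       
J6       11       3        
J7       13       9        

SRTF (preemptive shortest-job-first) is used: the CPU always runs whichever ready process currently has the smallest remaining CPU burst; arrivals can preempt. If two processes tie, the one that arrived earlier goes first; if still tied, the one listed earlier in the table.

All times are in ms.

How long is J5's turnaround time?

Gantt: | J1 0-10 | J3 10-11 | J4 11-12 | J6 12-15 | J2 15-23 | J7 23-32 | J5 32-47 |
Completion: J1=10  J2=23  J3=11  J4=12  J5=47  J6=15  J7=32
Turnaround (C−A): J1=10  J2=20  J3=2  J4=1  J5=36  J6=4  J7=19
Turnaround(J5) = completion − arrival = 47 − 11 = 36

36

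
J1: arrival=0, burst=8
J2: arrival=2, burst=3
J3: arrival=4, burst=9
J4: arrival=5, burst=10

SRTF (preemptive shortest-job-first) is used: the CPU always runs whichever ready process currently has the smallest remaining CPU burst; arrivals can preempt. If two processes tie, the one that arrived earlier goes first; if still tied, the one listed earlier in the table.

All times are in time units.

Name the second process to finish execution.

Gantt: | J1 0-2 | J2 2-5 | J1 5-11 | J3 11-20 | J4 20-30 |
Completion: J1=11  J2=5  J3=20  J4=30
Turnaround (C−A): J1=11  J2=3  J3=16  J4=25
Finish order: J2 → J1 → J3 → J4

J1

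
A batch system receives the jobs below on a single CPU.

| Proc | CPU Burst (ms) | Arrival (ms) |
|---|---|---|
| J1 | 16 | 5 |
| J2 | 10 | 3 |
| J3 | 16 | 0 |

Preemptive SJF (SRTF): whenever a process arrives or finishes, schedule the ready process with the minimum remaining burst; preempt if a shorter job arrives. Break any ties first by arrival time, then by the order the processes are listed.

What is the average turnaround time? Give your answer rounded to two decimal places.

Gantt: | J3 0-3 | J2 3-13 | J3 13-26 | J1 26-42 |
Completion: J1=42  J2=13  J3=26
Turnaround (C−A): J1=37  J2=10  J3=26
Turnaround times: J1=37, J2=10, J3=26
Average turnaround = (37+10+26) / 3 = 73/3 = 24.33

24.33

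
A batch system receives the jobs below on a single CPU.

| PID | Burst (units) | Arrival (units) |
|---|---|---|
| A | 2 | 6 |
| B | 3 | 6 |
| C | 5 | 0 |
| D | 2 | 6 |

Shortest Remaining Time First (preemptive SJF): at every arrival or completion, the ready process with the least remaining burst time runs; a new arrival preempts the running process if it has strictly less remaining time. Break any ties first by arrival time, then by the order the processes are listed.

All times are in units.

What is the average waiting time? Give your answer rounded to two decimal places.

1.50

Gantt: | C 0-5 | idle 5-6 | A 6-8 | D 8-10 | B 10-13 |
Completion: A=8  B=13  C=5  D=10
Turnaround (C−A): A=2  B=7  C=5  D=4
Waiting times: A=0, B=4, C=0, D=2
Average waiting = (0+4+0+2) / 4 = 6/4 = 1.50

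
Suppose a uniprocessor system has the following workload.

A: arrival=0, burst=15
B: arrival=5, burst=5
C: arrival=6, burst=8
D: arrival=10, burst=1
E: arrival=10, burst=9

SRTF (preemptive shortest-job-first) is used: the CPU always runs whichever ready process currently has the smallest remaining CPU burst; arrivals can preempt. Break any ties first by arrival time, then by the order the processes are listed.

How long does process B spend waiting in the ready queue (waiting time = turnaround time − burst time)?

0

Schedule: | A 0-5 | B 5-10 | D 10-11 | C 11-19 | E 19-28 | A 28-38 |
Completion: A=38  B=10  C=19  D=11  E=28
Turnaround (C−A): A=38  B=5  C=13  D=1  E=18
Waiting(B) = turnaround − burst = 5 − 5 = 0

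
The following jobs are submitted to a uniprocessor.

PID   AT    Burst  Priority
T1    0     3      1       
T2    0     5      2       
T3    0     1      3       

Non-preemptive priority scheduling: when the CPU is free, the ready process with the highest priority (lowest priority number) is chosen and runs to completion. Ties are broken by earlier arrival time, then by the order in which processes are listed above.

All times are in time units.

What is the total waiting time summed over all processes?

Timeline: | T1 0-3 | T2 3-8 | T3 8-9 |
Completion: T1=3  T2=8  T3=9
Turnaround (C−A): T1=3  T2=8  T3=9
Waiting = turnaround − burst: T1=0, T2=3, T3=8
Total waiting = 0 + 3 + 8 = 11

11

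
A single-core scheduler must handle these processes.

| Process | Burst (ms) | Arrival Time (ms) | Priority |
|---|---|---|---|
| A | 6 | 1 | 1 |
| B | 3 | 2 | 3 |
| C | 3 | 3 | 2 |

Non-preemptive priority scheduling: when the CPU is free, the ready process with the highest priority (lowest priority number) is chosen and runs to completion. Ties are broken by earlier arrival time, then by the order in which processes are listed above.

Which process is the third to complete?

B

Timeline: | idle 0-1 | A 1-7 | C 7-10 | B 10-13 |
Completion: A=7  B=13  C=10
Turnaround (C−A): A=6  B=11  C=7
Finish order: A → C → B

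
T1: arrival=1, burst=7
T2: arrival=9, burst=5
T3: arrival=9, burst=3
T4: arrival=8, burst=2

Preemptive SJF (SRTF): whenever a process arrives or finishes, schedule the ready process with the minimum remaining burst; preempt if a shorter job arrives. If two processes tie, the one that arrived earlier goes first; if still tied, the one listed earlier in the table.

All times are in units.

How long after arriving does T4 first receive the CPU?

0

Timeline: | idle 0-1 | T1 1-8 | T4 8-10 | T3 10-13 | T2 13-18 |
Completion: T1=8  T2=18  T3=13  T4=10
Turnaround (C−A): T1=7  T2=9  T3=4  T4=2
Response(T4) = first start − arrival = 8 − 8 = 0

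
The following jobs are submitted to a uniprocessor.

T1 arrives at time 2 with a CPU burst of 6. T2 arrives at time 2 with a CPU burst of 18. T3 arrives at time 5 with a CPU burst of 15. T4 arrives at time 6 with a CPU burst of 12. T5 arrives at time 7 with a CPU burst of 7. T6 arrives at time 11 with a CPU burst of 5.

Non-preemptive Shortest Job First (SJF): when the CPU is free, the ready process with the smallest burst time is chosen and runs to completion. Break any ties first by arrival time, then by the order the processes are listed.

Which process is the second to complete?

T5

Schedule: | idle 0-2 | T1 2-8 | T5 8-15 | T6 15-20 | T4 20-32 | T3 32-47 | T2 47-65 |
Completion: T1=8  T2=65  T3=47  T4=32  T5=15  T6=20
Finish order: T1 → T5 → T6 → T4 → T3 → T2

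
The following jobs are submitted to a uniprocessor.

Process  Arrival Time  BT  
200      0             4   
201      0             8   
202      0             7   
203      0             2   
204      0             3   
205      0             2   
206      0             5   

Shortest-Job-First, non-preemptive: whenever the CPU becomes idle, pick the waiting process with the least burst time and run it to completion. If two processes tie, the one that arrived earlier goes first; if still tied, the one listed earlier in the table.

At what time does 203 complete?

2

Schedule: | 203 0-2 | 205 2-4 | 204 4-7 | 200 7-11 | 206 11-16 | 202 16-23 | 201 23-31 |
Completion: 200=11  201=31  202=23  203=2  204=7  205=4  206=16
Turnaround (C−A): 200=11  201=31  202=23  203=2  204=7  205=4  206=16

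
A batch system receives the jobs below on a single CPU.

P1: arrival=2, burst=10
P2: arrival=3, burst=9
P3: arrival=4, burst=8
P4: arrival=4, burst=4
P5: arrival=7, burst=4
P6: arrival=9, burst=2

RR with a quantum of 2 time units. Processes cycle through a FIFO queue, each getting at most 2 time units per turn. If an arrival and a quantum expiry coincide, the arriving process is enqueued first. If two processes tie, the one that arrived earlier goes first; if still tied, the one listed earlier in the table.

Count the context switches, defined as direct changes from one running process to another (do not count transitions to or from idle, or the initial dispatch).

Gantt: | idle 0-2 | P1 2-4 | P2 4-6 | P3 6-8 | P4 8-10 | P1 10-12 | P2 12-14 | P5 14-16 | P3 16-18 | P6 18-20 | P4 20-22 | P1 22-24 | P2 24-26 | P5 26-28 | P3 28-30 | P1 30-32 | P2 32-34 | P3 34-36 | P1 36-38 | P2 38-39 |
Completion: P1=38  P2=39  P3=36  P4=22  P5=28  P6=20
Turnaround (C−A): P1=36  P2=36  P3=32  P4=18  P5=21  P6=11

18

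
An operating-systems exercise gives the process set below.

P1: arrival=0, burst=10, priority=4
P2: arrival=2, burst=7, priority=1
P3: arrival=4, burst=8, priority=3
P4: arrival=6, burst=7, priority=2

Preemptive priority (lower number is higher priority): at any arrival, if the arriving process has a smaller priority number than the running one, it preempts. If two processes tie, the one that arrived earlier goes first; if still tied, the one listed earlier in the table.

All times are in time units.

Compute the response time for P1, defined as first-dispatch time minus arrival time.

0

Gantt: | P1 0-2 | P2 2-9 | P4 9-16 | P3 16-24 | P1 24-32 |
Completion: P1=32  P2=9  P3=24  P4=16
Response(P1) = first start − arrival = 0 − 0 = 0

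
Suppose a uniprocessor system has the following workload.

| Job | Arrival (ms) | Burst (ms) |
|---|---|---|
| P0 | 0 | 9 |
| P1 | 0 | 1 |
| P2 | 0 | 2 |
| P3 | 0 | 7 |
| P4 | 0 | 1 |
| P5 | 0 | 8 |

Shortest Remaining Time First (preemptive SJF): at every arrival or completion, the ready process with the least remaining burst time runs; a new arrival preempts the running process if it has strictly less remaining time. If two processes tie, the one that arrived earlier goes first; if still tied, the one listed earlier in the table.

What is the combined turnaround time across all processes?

Gantt: | P1 0-1 | P4 1-2 | P2 2-4 | P3 4-11 | P5 11-19 | P0 19-28 |
Completion: P0=28  P1=1  P2=4  P3=11  P4=2  P5=19
Turnaround = completion − arrival: P0=28, P1=1, P2=4, P3=11, P4=2, P5=19
Total turnaround = 28 + 1 + 4 + 11 + 2 + 19 = 65

65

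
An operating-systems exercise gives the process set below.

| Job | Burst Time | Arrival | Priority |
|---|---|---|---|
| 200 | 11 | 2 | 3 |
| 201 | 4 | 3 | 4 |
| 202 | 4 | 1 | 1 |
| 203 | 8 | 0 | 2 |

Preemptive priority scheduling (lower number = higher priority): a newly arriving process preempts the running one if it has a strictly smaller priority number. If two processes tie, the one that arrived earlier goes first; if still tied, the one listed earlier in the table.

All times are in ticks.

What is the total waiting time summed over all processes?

Timeline: | 203 0-1 | 202 1-5 | 203 5-12 | 200 12-23 | 201 23-27 |
Completion: 200=23  201=27  202=5  203=12
Waiting = turnaround − burst: 200=10, 201=20, 202=0, 203=4
Total waiting = 10 + 20 + 0 + 4 = 34

34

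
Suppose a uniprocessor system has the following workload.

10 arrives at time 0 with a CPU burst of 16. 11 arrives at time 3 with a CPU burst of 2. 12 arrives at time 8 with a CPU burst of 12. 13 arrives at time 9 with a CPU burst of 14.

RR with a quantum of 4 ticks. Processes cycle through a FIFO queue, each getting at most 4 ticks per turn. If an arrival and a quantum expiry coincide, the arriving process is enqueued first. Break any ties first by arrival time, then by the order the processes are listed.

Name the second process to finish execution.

10

Schedule: | 10 0-4 | 11 4-6 | 10 6-10 | 12 10-14 | 13 14-18 | 10 18-22 | 12 22-26 | 13 26-30 | 10 30-34 | 12 34-38 | 13 38-44 |
Completion: 10=34  11=6  12=38  13=44
Turnaround (C−A): 10=34  11=3  12=30  13=35
Finish order: 11 → 10 → 12 → 13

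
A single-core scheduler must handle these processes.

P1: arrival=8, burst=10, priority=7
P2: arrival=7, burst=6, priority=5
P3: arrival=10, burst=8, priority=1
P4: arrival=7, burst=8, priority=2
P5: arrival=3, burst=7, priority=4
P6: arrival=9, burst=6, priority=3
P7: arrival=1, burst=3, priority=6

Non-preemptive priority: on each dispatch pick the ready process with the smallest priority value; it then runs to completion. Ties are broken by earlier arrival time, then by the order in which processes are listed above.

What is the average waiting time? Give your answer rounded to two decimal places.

Schedule: | idle 0-1 | P7 1-4 | P5 4-11 | P3 11-19 | P4 19-27 | P6 27-33 | P2 33-39 | P1 39-49 |
Completion: P1=49  P2=39  P3=19  P4=27  P5=11  P6=33  P7=4
Turnaround (C−A): P1=41  P2=32  P3=9  P4=20  P5=8  P6=24  P7=3
Waiting times: P1=31, P2=26, P3=1, P4=12, P5=1, P6=18, P7=0
Average waiting = (31+26+1+12+1+18+0) / 7 = 89/7 = 12.71

12.71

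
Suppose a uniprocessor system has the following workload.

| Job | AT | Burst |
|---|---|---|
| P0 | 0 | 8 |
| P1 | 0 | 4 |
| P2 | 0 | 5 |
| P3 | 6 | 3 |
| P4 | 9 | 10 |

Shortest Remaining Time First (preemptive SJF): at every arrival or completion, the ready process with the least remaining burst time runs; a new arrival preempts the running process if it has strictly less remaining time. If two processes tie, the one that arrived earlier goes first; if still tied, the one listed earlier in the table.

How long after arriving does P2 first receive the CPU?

4

Schedule: | P1 0-4 | P2 4-9 | P3 9-12 | P0 12-20 | P4 20-30 |
Completion: P0=20  P1=4  P2=9  P3=12  P4=30
Response(P2) = first start − arrival = 4 − 0 = 4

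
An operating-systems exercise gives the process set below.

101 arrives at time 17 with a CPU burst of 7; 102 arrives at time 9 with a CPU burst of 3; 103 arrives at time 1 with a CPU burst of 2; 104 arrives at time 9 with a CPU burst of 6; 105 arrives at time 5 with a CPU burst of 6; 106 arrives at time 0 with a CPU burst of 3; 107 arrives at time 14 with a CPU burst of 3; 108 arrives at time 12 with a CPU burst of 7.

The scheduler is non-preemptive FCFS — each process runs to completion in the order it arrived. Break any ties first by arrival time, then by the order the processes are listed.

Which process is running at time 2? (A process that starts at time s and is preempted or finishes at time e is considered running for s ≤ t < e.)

Schedule: | 106 0-3 | 103 3-5 | 105 5-11 | 102 11-14 | 104 14-20 | 108 20-27 | 107 27-30 | 101 30-37 |
Completion: 101=37  102=14  103=5  104=20  105=11  106=3  107=30  108=27

106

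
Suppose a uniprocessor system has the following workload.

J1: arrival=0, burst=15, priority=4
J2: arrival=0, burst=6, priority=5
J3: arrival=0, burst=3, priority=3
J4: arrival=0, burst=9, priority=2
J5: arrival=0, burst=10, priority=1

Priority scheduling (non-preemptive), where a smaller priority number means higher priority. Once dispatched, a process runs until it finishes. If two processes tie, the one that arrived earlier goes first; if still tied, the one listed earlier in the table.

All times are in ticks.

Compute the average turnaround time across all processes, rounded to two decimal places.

Schedule: | J5 0-10 | J4 10-19 | J3 19-22 | J1 22-37 | J2 37-43 |
Completion: J1=37  J2=43  J3=22  J4=19  J5=10
Turnaround times: J1=37, J2=43, J3=22, J4=19, J5=10
Average turnaround = (37+43+22+19+10) / 5 = 131/5 = 26.20

26.20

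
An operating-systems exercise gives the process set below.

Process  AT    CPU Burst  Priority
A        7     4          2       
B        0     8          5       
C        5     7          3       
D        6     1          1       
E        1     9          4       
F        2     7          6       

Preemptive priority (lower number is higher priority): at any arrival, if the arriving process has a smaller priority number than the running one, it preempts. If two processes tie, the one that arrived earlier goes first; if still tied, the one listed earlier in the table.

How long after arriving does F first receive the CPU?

Timeline: | B 0-1 | E 1-5 | C 5-6 | D 6-7 | A 7-11 | C 11-17 | E 17-22 | B 22-29 | F 29-36 |
Completion: A=11  B=29  C=17  D=7  E=22  F=36
Turnaround (C−A): A=4  B=29  C=12  D=1  E=21  F=34
Response(F) = first start − arrival = 29 − 2 = 27

27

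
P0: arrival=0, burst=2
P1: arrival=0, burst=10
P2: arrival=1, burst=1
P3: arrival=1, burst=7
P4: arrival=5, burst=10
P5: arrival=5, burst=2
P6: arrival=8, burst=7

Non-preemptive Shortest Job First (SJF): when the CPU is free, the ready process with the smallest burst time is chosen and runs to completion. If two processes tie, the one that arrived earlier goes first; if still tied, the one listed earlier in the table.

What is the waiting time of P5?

5

Timeline: | P0 0-2 | P2 2-3 | P3 3-10 | P5 10-12 | P6 12-19 | P1 19-29 | P4 29-39 |
Completion: P0=2  P1=29  P2=3  P3=10  P4=39  P5=12  P6=19
Waiting(P5) = turnaround − burst = 7 − 2 = 5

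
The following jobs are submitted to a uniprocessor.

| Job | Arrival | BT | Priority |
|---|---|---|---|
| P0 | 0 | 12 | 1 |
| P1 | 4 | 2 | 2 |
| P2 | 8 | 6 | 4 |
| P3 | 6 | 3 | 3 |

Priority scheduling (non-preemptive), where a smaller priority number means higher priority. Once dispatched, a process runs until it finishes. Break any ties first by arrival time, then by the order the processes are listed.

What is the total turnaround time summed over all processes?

Gantt: | P0 0-12 | P1 12-14 | P3 14-17 | P2 17-23 |
Completion: P0=12  P1=14  P2=23  P3=17
Turnaround = completion − arrival: P0=12, P1=10, P2=15, P3=11
Total turnaround = 12 + 10 + 15 + 11 = 48

48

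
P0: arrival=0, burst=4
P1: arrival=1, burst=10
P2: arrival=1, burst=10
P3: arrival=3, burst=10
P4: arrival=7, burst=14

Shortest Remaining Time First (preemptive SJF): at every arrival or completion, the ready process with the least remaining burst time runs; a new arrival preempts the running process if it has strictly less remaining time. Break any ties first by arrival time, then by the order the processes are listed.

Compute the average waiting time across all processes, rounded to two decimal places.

Schedule: | P0 0-4 | P1 4-14 | P2 14-24 | P3 24-34 | P4 34-48 |
Completion: P0=4  P1=14  P2=24  P3=34  P4=48
Turnaround (C−A): P0=4  P1=13  P2=23  P3=31  P4=41
Waiting times: P0=0, P1=3, P2=13, P3=21, P4=27
Average waiting = (0+3+13+21+27) / 5 = 64/5 = 12.80

12.80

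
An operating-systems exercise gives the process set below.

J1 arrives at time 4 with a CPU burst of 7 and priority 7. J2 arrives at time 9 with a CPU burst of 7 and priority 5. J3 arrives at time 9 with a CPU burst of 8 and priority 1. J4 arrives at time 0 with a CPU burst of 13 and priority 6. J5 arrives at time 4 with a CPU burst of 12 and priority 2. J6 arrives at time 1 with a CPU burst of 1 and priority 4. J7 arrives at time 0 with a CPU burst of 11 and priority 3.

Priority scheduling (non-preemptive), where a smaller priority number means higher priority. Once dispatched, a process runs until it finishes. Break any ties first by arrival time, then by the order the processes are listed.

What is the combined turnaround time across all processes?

216

Gantt: | J7 0-11 | J3 11-19 | J5 19-31 | J6 31-32 | J2 32-39 | J4 39-52 | J1 52-59 |
Completion: J1=59  J2=39  J3=19  J4=52  J5=31  J6=32  J7=11
Turnaround = completion − arrival: J1=55, J2=30, J3=10, J4=52, J5=27, J6=31, J7=11
Total turnaround = 55 + 30 + 10 + 52 + 27 + 31 + 11 = 216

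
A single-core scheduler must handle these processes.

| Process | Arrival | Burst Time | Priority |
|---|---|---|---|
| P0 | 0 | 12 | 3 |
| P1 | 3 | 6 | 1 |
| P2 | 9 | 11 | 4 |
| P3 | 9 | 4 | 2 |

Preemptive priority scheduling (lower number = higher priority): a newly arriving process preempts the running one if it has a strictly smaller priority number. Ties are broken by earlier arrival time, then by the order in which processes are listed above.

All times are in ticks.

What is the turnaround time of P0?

Gantt: | P0 0-3 | P1 3-9 | P3 9-13 | P0 13-22 | P2 22-33 |
Completion: P0=22  P1=9  P2=33  P3=13
Turnaround (C−A): P0=22  P1=6  P2=24  P3=4
Turnaround(P0) = completion − arrival = 22 − 0 = 22

22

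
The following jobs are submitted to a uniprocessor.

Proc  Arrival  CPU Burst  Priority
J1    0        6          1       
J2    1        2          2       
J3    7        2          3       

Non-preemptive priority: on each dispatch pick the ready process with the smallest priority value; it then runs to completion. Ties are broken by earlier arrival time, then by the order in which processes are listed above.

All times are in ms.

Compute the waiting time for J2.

5

Schedule: | J1 0-6 | J2 6-8 | J3 8-10 |
Completion: J1=6  J2=8  J3=10
Waiting(J2) = turnaround − burst = 7 − 2 = 5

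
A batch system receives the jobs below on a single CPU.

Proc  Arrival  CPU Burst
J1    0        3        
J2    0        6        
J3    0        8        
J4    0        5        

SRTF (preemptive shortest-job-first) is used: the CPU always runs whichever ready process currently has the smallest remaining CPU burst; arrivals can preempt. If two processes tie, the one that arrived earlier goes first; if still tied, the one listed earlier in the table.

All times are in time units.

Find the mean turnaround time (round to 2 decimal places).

Gantt: | J1 0-3 | J4 3-8 | J2 8-14 | J3 14-22 |
Completion: J1=3  J2=14  J3=22  J4=8
Turnaround times: J1=3, J2=14, J3=22, J4=8
Average turnaround = (3+14+22+8) / 4 = 47/4 = 11.75

11.75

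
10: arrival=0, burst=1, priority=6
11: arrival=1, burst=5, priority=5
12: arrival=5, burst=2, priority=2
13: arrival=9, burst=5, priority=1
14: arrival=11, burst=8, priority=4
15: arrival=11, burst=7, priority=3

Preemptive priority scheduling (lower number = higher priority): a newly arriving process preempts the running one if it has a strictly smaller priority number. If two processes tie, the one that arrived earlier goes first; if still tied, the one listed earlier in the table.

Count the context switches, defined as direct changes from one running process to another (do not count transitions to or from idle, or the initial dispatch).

Timeline: | 10 0-1 | 11 1-5 | 12 5-7 | 11 7-8 | idle 8-9 | 13 9-14 | 15 14-21 | 14 21-29 |
Completion: 10=1  11=8  12=7  13=14  14=29  15=21
Turnaround (C−A): 10=1  11=7  12=2  13=5  14=18  15=10

5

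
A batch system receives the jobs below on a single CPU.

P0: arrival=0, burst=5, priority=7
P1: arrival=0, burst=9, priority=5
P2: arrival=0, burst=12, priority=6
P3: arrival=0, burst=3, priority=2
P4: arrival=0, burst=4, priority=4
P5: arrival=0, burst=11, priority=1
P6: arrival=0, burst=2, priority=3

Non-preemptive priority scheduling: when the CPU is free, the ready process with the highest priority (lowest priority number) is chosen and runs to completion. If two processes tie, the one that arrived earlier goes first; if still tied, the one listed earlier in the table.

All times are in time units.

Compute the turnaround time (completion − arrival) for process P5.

Gantt: | P5 0-11 | P3 11-14 | P6 14-16 | P4 16-20 | P1 20-29 | P2 29-41 | P0 41-46 |
Completion: P0=46  P1=29  P2=41  P3=14  P4=20  P5=11  P6=16
Turnaround (C−A): P0=46  P1=29  P2=41  P3=14  P4=20  P5=11  P6=16
Turnaround(P5) = completion − arrival = 11 − 0 = 11

11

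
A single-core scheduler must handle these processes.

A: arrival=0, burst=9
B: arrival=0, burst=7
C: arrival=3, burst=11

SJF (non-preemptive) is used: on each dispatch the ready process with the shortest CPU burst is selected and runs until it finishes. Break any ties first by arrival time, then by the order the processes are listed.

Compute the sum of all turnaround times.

Gantt: | B 0-7 | A 7-16 | C 16-27 |
Completion: A=16  B=7  C=27
Turnaround = completion − arrival: A=16, B=7, C=24
Total turnaround = 16 + 7 + 24 = 47

47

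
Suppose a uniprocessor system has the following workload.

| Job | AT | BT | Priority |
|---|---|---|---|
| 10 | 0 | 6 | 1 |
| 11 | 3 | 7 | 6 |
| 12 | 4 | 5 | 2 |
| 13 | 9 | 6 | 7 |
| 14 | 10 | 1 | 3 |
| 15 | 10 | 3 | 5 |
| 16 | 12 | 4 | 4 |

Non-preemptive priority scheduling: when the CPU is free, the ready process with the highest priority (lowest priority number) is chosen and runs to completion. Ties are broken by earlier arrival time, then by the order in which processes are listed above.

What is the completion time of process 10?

Schedule: | 10 0-6 | 12 6-11 | 14 11-12 | 16 12-16 | 15 16-19 | 11 19-26 | 13 26-32 |
Completion: 10=6  11=26  12=11  13=32  14=12  15=19  16=16
Turnaround (C−A): 10=6  11=23  12=7  13=23  14=2  15=9  16=4

6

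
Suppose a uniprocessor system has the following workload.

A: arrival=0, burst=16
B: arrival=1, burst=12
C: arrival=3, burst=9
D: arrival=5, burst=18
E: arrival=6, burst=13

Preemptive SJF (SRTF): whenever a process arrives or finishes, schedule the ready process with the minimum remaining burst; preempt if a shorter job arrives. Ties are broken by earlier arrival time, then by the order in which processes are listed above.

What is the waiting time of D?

Gantt: | A 0-1 | B 1-3 | C 3-12 | B 12-22 | E 22-35 | A 35-50 | D 50-68 |
Completion: A=50  B=22  C=12  D=68  E=35
Waiting(D) = turnaround − burst = 63 − 18 = 45

45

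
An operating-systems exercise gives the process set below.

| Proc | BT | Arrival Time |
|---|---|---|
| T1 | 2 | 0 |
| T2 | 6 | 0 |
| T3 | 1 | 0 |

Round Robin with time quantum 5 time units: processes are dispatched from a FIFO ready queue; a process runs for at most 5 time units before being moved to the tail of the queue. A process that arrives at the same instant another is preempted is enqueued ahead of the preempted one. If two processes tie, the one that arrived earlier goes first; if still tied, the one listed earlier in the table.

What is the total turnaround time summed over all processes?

19

Schedule: | T1 0-2 | T2 2-7 | T3 7-8 | T2 8-9 |
Completion: T1=2  T2=9  T3=8
Turnaround = completion − arrival: T1=2, T2=9, T3=8
Total turnaround = 2 + 9 + 8 = 19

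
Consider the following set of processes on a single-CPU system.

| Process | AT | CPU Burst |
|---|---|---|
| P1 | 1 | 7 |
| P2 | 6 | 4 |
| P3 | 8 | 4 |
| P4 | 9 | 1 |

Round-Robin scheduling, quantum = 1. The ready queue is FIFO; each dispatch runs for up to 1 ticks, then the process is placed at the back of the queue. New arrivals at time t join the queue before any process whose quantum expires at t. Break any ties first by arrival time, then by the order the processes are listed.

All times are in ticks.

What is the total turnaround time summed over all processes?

31

Gantt: | idle 0-1 | P1 1-6 | P2 6-7 | P1 7-8 | P2 8-9 | P3 9-10 | P1 10-11 | P4 11-12 | P2 12-13 | P3 13-14 | P2 14-15 | P3 15-17 |
Completion: P1=11  P2=15  P3=17  P4=12
Turnaround (C−A): P1=10  P2=9  P3=9  P4=3
Turnaround = completion − arrival: P1=10, P2=9, P3=9, P4=3
Total turnaround = 10 + 9 + 9 + 3 = 31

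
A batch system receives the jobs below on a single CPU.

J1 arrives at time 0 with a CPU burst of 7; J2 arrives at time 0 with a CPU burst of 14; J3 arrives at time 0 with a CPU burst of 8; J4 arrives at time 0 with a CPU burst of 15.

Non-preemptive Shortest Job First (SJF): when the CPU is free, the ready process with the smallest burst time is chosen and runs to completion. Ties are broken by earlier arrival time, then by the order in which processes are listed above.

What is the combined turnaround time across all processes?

95

Timeline: | J1 0-7 | J3 7-15 | J2 15-29 | J4 29-44 |
Completion: J1=7  J2=29  J3=15  J4=44
Turnaround (C−A): J1=7  J2=29  J3=15  J4=44
Turnaround = completion − arrival: J1=7, J2=29, J3=15, J4=44
Total turnaround = 7 + 29 + 15 + 44 = 95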